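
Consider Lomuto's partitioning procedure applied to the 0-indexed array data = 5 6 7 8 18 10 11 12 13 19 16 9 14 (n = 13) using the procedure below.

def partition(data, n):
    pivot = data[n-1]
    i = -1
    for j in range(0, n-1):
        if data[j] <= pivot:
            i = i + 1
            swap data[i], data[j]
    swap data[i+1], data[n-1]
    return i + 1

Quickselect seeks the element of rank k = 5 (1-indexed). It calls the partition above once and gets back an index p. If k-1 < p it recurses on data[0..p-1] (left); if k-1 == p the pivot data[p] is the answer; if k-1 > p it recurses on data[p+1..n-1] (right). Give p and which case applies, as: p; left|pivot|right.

pivot=14, i=-1
j=0: 5≤14, i=0, swap(0,0) ⇒ 5 6 7 8 18 10 11 12 13 19 16 9 14
j=1: 6≤14, i=1, swap(1,1) ⇒ 5 6 7 8 18 10 11 12 13 19 16 9 14
j=2: 7≤14, i=2, swap(2,2) ⇒ 5 6 7 8 18 10 11 12 13 19 16 9 14
j=3: 8≤14, i=3, swap(3,3) ⇒ 5 6 7 8 18 10 11 12 13 19 16 9 14
j=4: 18>14, skip
j=5: 10≤14, i=4, swap(4,5) ⇒ 5 6 7 8 10 18 11 12 13 19 16 9 14
j=6: 11≤14, i=5, swap(5,6) ⇒ 5 6 7 8 10 11 18 12 13 19 16 9 14
j=7: 12≤14, i=6, swap(6,7) ⇒ 5 6 7 8 10 11 12 18 13 19 16 9 14
j=8: 13≤14, i=7, swap(7,8) ⇒ 5 6 7 8 10 11 12 13 18 19 16 9 14
j=9: 19>14, skip
j=10: 16>14, skip
j=11: 9≤14, i=8, swap(8,11) ⇒ 5 6 7 8 10 11 12 13 9 19 16 18 14
swap(9,12) ⇒ 5 6 7 8 10 11 12 13 9 14 16 18 19; return 9
p = 9; k-1 = 4 < 9 ⇒ left

9; left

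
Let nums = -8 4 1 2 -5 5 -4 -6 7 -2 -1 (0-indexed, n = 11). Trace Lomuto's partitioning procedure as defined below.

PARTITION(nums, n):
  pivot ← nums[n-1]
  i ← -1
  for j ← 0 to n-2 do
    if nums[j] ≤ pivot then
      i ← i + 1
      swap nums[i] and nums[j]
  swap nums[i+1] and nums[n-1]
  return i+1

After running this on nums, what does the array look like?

-8 -5 -4 -6 -2 -1 1 2 7 4 5

pivot = nums[10] = -1; i = -1
j=0: nums[0]=-8 ≤ -1 → i=0, swap nums[0],nums[0] (no change) → -8 4 1 2 -5 5 -4 -6 7 -2 -1
j=1: nums[1]=4 > -1 → no swap
j=2: nums[2]=1 > -1 → no swap
j=3: nums[3]=2 > -1 → no swap
j=4: nums[4]=-5 ≤ -1 → i=1, swap nums[1],nums[4] → -8 -5 1 2 4 5 -4 -6 7 -2 -1
j=5: nums[5]=5 > -1 → no swap
j=6: nums[6]=-4 ≤ -1 → i=2, swap nums[2],nums[6] → -8 -5 -4 2 4 5 1 -6 7 -2 -1
j=7: nums[7]=-6 ≤ -1 → i=3, swap nums[3],nums[7] → -8 -5 -4 -6 4 5 1 2 7 -2 -1
j=8: nums[8]=7 > -1 → no swap
j=9: nums[9]=-2 ≤ -1 → i=4, swap nums[4],nums[9] → -8 -5 -4 -6 -2 5 1 2 7 4 -1
final swap nums[5],nums[10] → -8 -5 -4 -6 -2 -1 1 2 7 4 5; return 5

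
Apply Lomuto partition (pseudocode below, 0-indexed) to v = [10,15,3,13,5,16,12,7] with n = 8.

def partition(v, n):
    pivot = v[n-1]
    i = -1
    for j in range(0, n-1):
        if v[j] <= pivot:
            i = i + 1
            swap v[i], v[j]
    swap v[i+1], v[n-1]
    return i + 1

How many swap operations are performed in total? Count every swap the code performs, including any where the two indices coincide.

pivot = v[7] = 7; i = -1
j=0: v[0]=10 > 7 → no swap
j=1: v[1]=15 > 7 → no swap
j=2: v[2]=3 ≤ 7 → i=0, swap v[0],v[2] → [3,15,10,13,5,16,12,7]
j=3: v[3]=13 > 7 → no swap
j=4: v[4]=5 ≤ 7 → i=1, swap v[1],v[4] → [3,5,10,13,15,16,12,7]
j=5: v[5]=16 > 7 → no swap
j=6: v[6]=12 > 7 → no swap
final swap v[2],v[7] → [3,5,7,13,15,16,12,10]; return 2

3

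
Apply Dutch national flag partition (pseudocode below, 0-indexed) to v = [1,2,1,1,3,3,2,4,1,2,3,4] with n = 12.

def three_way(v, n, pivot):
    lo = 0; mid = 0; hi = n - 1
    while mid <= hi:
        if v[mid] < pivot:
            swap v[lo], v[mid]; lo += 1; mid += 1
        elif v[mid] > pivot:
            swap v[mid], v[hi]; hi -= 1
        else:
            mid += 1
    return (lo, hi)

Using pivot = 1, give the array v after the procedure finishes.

lo=0 mid=0 hi=11
1=1: mid=1
2>1: swap(1,11), hi=10 ⇒ [1,4,1,1,3,3,2,4,1,2,3,2]
4>1: swap(1,10), hi=9 ⇒ [1,3,1,1,3,3,2,4,1,2,4,2]
3>1: swap(1,9), hi=8 ⇒ [1,2,1,1,3,3,2,4,1,3,4,2]
2>1: swap(1,8), hi=7 ⇒ [1,1,1,1,3,3,2,4,2,3,4,2]
1=1: mid=2
1=1: mid=3
1=1: mid=4
3>1: swap(4,7), hi=6 ⇒ [1,1,1,1,4,3,2,3,2,3,4,2]
4>1: swap(4,6), hi=5 ⇒ [1,1,1,1,2,3,4,3,2,3,4,2]
2>1: swap(4,5), hi=4 ⇒ [1,1,1,1,3,2,4,3,2,3,4,2]
3>1: swap(4,4), hi=3 ⇒ [1,1,1,1,3,2,4,3,2,3,4,2]
done. lo=0 hi=3; v=[1,1,1,1,3,2,4,3,2,3,4,2]

[1,1,1,1,3,2,4,3,2,3,4,2]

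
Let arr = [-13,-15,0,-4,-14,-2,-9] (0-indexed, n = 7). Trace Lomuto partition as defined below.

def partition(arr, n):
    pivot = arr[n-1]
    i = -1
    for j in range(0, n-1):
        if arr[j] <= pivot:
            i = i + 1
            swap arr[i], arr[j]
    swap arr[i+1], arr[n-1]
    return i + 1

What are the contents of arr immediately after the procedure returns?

pivot = arr[6] = -9; i = -1
j=0: arr[0]=-13 ≤ -9 → i=0, swap arr[0],arr[0] (no change) → [-13,-15,0,-4,-14,-2,-9]
j=1: arr[1]=-15 ≤ -9 → i=1, swap arr[1],arr[1] (no change) → [-13,-15,0,-4,-14,-2,-9]
j=2: arr[2]=0 > -9 → no swap
j=3: arr[3]=-4 > -9 → no swap
j=4: arr[4]=-14 ≤ -9 → i=2, swap arr[2],arr[4] → [-13,-15,-14,-4,0,-2,-9]
j=5: arr[5]=-2 > -9 → no swap
final swap arr[3],arr[6] → [-13,-15,-14,-9,0,-2,-4]; return 3

[-13,-15,-14,-9,0,-2,-4]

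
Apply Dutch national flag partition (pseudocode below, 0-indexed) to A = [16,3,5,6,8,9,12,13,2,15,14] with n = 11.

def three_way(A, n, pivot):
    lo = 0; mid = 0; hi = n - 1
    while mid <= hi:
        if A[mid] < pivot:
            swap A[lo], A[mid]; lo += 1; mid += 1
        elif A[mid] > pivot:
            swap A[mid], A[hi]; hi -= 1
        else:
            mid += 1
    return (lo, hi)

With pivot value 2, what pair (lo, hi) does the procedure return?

pivot = 2; lo=0, mid=0, hi=10
A[mid]=16>2: swap A[0],A[10]; hi=9 → [14,3,5,6,8,9,12,13,2,15,16]
A[mid]=14>2: swap A[0],A[9]; hi=8 → [15,3,5,6,8,9,12,13,2,14,16]
A[mid]=15>2: swap A[0],A[8]; hi=7 → [2,3,5,6,8,9,12,13,15,14,16]
A[mid]=2=2: mid=1
A[mid]=3>2: swap A[1],A[7]; hi=6 → [2,13,5,6,8,9,12,3,15,14,16]
A[mid]=13>2: swap A[1],A[6]; hi=5 → [2,12,5,6,8,9,13,3,15,14,16]
A[mid]=12>2: swap A[1],A[5]; hi=4 → [2,9,5,6,8,12,13,3,15,14,16]
A[mid]=9>2: swap A[1],A[4]; hi=3 → [2,8,5,6,9,12,13,3,15,14,16]
A[mid]=8>2: swap A[1],A[3]; hi=2 → [2,6,5,8,9,12,13,3,15,14,16]
A[mid]=6>2: swap A[1],A[2]; hi=1 → [2,5,6,8,9,12,13,3,15,14,16]
A[mid]=5>2: swap A[1],A[1]; hi=0 → [2,5,6,8,9,12,13,3,15,14,16]
end: lo=0, hi=0; A = [2,5,6,8,9,12,13,3,15,14,16]

(0, 0)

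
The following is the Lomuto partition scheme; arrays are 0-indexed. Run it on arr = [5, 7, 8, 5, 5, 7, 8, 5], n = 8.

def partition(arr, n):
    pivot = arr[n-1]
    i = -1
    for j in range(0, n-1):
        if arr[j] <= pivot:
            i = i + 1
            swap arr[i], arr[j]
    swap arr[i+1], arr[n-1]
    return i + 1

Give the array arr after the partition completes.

[5, 5, 5, 5, 8, 7, 8, 7]

pivot=5, i=-1
j=0: 5≤5, i=0, swap(0,0) ⇒ [5, 7, 8, 5, 5, 7, 8, 5]
j=1: 7>5, skip
j=2: 8>5, skip
j=3: 5≤5, i=1, swap(1,3) ⇒ [5, 5, 8, 7, 5, 7, 8, 5]
j=4: 5≤5, i=2, swap(2,4) ⇒ [5, 5, 5, 7, 8, 7, 8, 5]
j=5: 7>5, skip
j=6: 8>5, skip
swap(3,7) ⇒ [5, 5, 5, 5, 8, 7, 8, 7]; return 3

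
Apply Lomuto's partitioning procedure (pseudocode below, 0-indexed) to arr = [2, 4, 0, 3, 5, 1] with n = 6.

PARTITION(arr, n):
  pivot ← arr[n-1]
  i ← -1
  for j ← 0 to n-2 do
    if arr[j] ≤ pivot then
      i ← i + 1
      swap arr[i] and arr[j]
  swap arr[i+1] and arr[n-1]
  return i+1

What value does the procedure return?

pivot = arr[5] = 1; i = -1
j=0: arr[0]=2 > 1 → no swap
j=1: arr[1]=4 > 1 → no swap
j=2: arr[2]=0 ≤ 1 → i=0, swap arr[0],arr[2] → [0, 4, 2, 3, 5, 1]
j=3: arr[3]=3 > 1 → no swap
j=4: arr[4]=5 > 1 → no swap
final swap arr[1],arr[5] → [0, 1, 2, 3, 5, 4]; return 1

1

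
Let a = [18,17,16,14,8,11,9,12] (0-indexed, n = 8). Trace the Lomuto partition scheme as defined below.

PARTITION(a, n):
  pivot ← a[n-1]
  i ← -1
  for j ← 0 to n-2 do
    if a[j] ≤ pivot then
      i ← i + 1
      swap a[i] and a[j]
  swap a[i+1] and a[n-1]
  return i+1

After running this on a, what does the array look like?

[8,11,9,12,18,17,16,14]

pivot=12, i=-1
j=0: 18>12, skip
j=1: 17>12, skip
j=2: 16>12, skip
j=3: 14>12, skip
j=4: 8≤12, i=0, swap(0,4) ⇒ [8,17,16,14,18,11,9,12]
j=5: 11≤12, i=1, swap(1,5) ⇒ [8,11,16,14,18,17,9,12]
j=6: 9≤12, i=2, swap(2,6) ⇒ [8,11,9,14,18,17,16,12]
swap(3,7) ⇒ [8,11,9,12,18,17,16,14]; return 3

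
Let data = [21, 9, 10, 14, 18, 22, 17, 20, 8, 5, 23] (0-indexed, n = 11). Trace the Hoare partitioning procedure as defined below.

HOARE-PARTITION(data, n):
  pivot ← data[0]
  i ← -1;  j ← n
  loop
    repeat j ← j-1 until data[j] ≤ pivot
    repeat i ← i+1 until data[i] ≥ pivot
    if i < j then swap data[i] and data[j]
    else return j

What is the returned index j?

7

pivot=21
j stops at 9 (5), i stops at 0 (21); swap ⇒ [5, 9, 10, 14, 18, 22, 17, 20, 8, 21, 23]
j stops at 8 (8), i stops at 5 (22); swap ⇒ [5, 9, 10, 14, 18, 8, 17, 20, 22, 21, 23]
j stops at 7, i stops at 8; i≥j ⇒ return 7. data=[5, 9, 10, 14, 18, 8, 17, 20, 22, 21, 23]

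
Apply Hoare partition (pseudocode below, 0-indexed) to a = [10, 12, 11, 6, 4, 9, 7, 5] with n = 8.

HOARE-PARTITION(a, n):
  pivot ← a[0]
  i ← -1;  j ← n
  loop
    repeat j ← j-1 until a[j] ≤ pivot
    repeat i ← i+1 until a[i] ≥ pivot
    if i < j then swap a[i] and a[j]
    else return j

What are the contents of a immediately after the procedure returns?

pivot = a[0] = 10; i = -1, j = 8
j→7 (a[7]=5≤10), i→0 (a[0]=10≥10); i<j, swap → [5, 12, 11, 6, 4, 9, 7, 10]
j→6 (a[6]=7≤10), i→1 (a[1]=12≥10); i<j, swap → [5, 7, 11, 6, 4, 9, 12, 10]
j→5 (a[5]=9≤10), i→2 (a[2]=11≥10); i<j, swap → [5, 7, 9, 6, 4, 11, 12, 10]
j→4, i→5; i≥j, return j=4. a = [5, 7, 9, 6, 4, 11, 12, 10]

[5, 7, 9, 6, 4, 11, 12, 10]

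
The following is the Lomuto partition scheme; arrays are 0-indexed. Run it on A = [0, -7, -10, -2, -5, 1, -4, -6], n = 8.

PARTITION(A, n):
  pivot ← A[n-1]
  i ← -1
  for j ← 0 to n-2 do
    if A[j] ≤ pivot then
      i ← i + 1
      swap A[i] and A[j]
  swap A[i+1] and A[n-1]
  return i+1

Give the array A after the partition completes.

[-7, -10, -6, -2, -5, 1, -4, 0]

pivot = A[7] = -6; i = -1
j=0: A[0]=0 > -6 → no swap
j=1: A[1]=-7 ≤ -6 → i=0, swap A[0],A[1] → [-7, 0, -10, -2, -5, 1, -4, -6]
j=2: A[2]=-10 ≤ -6 → i=1, swap A[1],A[2] → [-7, -10, 0, -2, -5, 1, -4, -6]
j=3: A[3]=-2 > -6 → no swap
j=4: A[4]=-5 > -6 → no swap
j=5: A[5]=1 > -6 → no swap
j=6: A[6]=-4 > -6 → no swap
final swap A[2],A[7] → [-7, -10, -6, -2, -5, 1, -4, 0]; return 2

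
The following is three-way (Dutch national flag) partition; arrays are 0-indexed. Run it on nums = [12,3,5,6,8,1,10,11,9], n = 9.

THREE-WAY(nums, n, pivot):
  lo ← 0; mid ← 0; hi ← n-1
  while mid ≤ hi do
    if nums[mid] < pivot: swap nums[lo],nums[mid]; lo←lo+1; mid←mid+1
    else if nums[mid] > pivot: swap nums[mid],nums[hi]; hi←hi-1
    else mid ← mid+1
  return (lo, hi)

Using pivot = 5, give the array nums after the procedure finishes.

lo=0 mid=0 hi=8
12>5: swap(0,8), hi=7 ⇒ [9,3,5,6,8,1,10,11,12]
9>5: swap(0,7), hi=6 ⇒ [11,3,5,6,8,1,10,9,12]
11>5: swap(0,6), hi=5 ⇒ [10,3,5,6,8,1,11,9,12]
10>5: swap(0,5), hi=4 ⇒ [1,3,5,6,8,10,11,9,12]
1<5: swap(0,0), lo=1 mid=1 ⇒ [1,3,5,6,8,10,11,9,12]
3<5: swap(1,1), lo=2 mid=2 ⇒ [1,3,5,6,8,10,11,9,12]
5=5: mid=3
6>5: swap(3,4), hi=3 ⇒ [1,3,5,8,6,10,11,9,12]
8>5: swap(3,3), hi=2 ⇒ [1,3,5,8,6,10,11,9,12]
done. lo=2 hi=2; nums=[1,3,5,8,6,10,11,9,12]

[1,3,5,8,6,10,11,9,12]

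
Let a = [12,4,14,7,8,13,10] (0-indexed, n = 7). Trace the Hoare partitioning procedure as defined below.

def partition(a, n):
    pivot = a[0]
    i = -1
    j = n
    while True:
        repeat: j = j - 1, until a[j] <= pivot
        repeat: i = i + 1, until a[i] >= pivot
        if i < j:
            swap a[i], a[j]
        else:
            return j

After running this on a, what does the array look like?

pivot = a[0] = 12; i = -1, j = 7
j→6 (a[6]=10≤12), i→0 (a[0]=12≥12); i<j, swap → [10,4,14,7,8,13,12]
j→4 (a[4]=8≤12), i→2 (a[2]=14≥12); i<j, swap → [10,4,8,7,14,13,12]
j→3, i→4; i≥j, return j=3. a = [10,4,8,7,14,13,12]

[10,4,8,7,14,13,12]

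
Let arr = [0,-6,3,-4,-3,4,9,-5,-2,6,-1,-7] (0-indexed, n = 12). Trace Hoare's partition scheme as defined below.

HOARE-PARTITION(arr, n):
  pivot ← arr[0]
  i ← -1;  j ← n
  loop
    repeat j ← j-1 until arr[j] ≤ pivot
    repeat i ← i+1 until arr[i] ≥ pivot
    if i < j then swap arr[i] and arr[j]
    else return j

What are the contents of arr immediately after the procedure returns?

[-7,-6,-1,-4,-3,-2,-5,9,4,6,3,0]

pivot=0
j stops at 11 (-7), i stops at 0 (0); swap ⇒ [-7,-6,3,-4,-3,4,9,-5,-2,6,-1,0]
j stops at 10 (-1), i stops at 2 (3); swap ⇒ [-7,-6,-1,-4,-3,4,9,-5,-2,6,3,0]
j stops at 8 (-2), i stops at 5 (4); swap ⇒ [-7,-6,-1,-4,-3,-2,9,-5,4,6,3,0]
j stops at 7 (-5), i stops at 6 (9); swap ⇒ [-7,-6,-1,-4,-3,-2,-5,9,4,6,3,0]
j stops at 6, i stops at 7; i≥j ⇒ return 6. arr=[-7,-6,-1,-4,-3,-2,-5,9,4,6,3,0]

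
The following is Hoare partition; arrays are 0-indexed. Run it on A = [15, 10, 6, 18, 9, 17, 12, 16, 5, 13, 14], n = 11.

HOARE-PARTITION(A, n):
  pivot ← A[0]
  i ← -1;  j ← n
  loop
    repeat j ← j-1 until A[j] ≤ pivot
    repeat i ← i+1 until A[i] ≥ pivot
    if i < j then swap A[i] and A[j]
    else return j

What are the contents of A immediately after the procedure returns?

pivot = A[0] = 15; i = -1, j = 11
j→10 (A[10]=14≤15), i→0 (A[0]=15≥15); i<j, swap → [14, 10, 6, 18, 9, 17, 12, 16, 5, 13, 15]
j→9 (A[9]=13≤15), i→3 (A[3]=18≥15); i<j, swap → [14, 10, 6, 13, 9, 17, 12, 16, 5, 18, 15]
j→8 (A[8]=5≤15), i→5 (A[5]=17≥15); i<j, swap → [14, 10, 6, 13, 9, 5, 12, 16, 17, 18, 15]
j→6, i→7; i≥j, return j=6. A = [14, 10, 6, 13, 9, 5, 12, 16, 17, 18, 15]

[14, 10, 6, 13, 9, 5, 12, 16, 17, 18, 15]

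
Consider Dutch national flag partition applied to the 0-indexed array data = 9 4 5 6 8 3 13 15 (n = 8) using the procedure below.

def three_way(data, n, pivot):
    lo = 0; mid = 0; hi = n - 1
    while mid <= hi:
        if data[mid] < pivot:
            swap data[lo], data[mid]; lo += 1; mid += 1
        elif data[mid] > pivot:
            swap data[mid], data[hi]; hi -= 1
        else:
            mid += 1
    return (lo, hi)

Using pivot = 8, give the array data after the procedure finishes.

3 4 5 6 8 13 15 9

pivot = 8; lo=0, mid=0, hi=7
data[mid]=9>8: swap data[0],data[7]; hi=6 → 15 4 5 6 8 3 13 9
data[mid]=15>8: swap data[0],data[6]; hi=5 → 13 4 5 6 8 3 15 9
data[mid]=13>8: swap data[0],data[5]; hi=4 → 3 4 5 6 8 13 15 9
data[mid]=3<8: swap data[0],data[0]; lo=1,mid=1 → 3 4 5 6 8 13 15 9
data[mid]=4<8: swap data[1],data[1]; lo=2,mid=2 → 3 4 5 6 8 13 15 9
data[mid]=5<8: swap data[2],data[2]; lo=3,mid=3 → 3 4 5 6 8 13 15 9
data[mid]=6<8: swap data[3],data[3]; lo=4,mid=4 → 3 4 5 6 8 13 15 9
data[mid]=8=8: mid=5
end: lo=4, hi=4; data = 3 4 5 6 8 13 15 9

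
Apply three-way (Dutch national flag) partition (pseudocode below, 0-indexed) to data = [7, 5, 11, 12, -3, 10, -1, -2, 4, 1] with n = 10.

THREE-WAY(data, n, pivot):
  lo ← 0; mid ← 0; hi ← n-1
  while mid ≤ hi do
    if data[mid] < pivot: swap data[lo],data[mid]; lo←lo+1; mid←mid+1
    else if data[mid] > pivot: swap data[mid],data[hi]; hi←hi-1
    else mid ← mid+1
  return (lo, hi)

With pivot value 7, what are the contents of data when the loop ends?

[5, 1, 4, -3, -2, -1, 7, 10, 12, 11]

pivot = 7; lo=0, mid=0, hi=9
data[mid]=7=7: mid=1
data[mid]=5<7: swap data[0],data[1]; lo=1,mid=2 → [5, 7, 11, 12, -3, 10, -1, -2, 4, 1]
data[mid]=11>7: swap data[2],data[9]; hi=8 → [5, 7, 1, 12, -3, 10, -1, -2, 4, 11]
data[mid]=1<7: swap data[1],data[2]; lo=2,mid=3 → [5, 1, 7, 12, -3, 10, -1, -2, 4, 11]
data[mid]=12>7: swap data[3],data[8]; hi=7 → [5, 1, 7, 4, -3, 10, -1, -2, 12, 11]
data[mid]=4<7: swap data[2],data[3]; lo=3,mid=4 → [5, 1, 4, 7, -3, 10, -1, -2, 12, 11]
data[mid]=-3<7: swap data[3],data[4]; lo=4,mid=5 → [5, 1, 4, -3, 7, 10, -1, -2, 12, 11]
data[mid]=10>7: swap data[5],data[7]; hi=6 → [5, 1, 4, -3, 7, -2, -1, 10, 12, 11]
data[mid]=-2<7: swap data[4],data[5]; lo=5,mid=6 → [5, 1, 4, -3, -2, 7, -1, 10, 12, 11]
data[mid]=-1<7: swap data[5],data[6]; lo=6,mid=7 → [5, 1, 4, -3, -2, -1, 7, 10, 12, 11]
end: lo=6, hi=6; data = [5, 1, 4, -3, -2, -1, 7, 10, 12, 11]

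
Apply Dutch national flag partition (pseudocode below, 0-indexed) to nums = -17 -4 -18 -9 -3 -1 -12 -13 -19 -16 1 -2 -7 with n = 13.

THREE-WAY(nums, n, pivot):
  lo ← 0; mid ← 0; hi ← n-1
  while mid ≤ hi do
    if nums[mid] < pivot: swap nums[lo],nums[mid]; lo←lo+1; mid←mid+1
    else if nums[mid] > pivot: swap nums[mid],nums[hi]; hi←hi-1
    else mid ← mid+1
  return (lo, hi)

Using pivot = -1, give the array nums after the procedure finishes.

-17 -4 -18 -9 -3 -12 -13 -19 -16 -7 -2 -1 1

lo=0 mid=0 hi=12
-17<-1: swap(0,0), lo=1 mid=1 ⇒ -17 -4 -18 -9 -3 -1 -12 -13 -19 -16 1 -2 -7
-4<-1: swap(1,1), lo=2 mid=2 ⇒ -17 -4 -18 -9 -3 -1 -12 -13 -19 -16 1 -2 -7
-18<-1: swap(2,2), lo=3 mid=3 ⇒ -17 -4 -18 -9 -3 -1 -12 -13 -19 -16 1 -2 -7
-9<-1: swap(3,3), lo=4 mid=4 ⇒ -17 -4 -18 -9 -3 -1 -12 -13 -19 -16 1 -2 -7
-3<-1: swap(4,4), lo=5 mid=5 ⇒ -17 -4 -18 -9 -3 -1 -12 -13 -19 -16 1 -2 -7
-1=-1: mid=6
-12<-1: swap(5,6), lo=6 mid=7 ⇒ -17 -4 -18 -9 -3 -12 -1 -13 -19 -16 1 -2 -7
-13<-1: swap(6,7), lo=7 mid=8 ⇒ -17 -4 -18 -9 -3 -12 -13 -1 -19 -16 1 -2 -7
-19<-1: swap(7,8), lo=8 mid=9 ⇒ -17 -4 -18 -9 -3 -12 -13 -19 -1 -16 1 -2 -7
-16<-1: swap(8,9), lo=9 mid=10 ⇒ -17 -4 -18 -9 -3 -12 -13 -19 -16 -1 1 -2 -7
1>-1: swap(10,12), hi=11 ⇒ -17 -4 -18 -9 -3 -12 -13 -19 -16 -1 -7 -2 1
-7<-1: swap(9,10), lo=10 mid=11 ⇒ -17 -4 -18 -9 -3 -12 -13 -19 -16 -7 -1 -2 1
-2<-1: swap(10,11), lo=11 mid=12 ⇒ -17 -4 -18 -9 -3 -12 -13 -19 -16 -7 -2 -1 1
done. lo=11 hi=11; nums=-17 -4 -18 -9 -3 -12 -13 -19 -16 -7 -2 -1 1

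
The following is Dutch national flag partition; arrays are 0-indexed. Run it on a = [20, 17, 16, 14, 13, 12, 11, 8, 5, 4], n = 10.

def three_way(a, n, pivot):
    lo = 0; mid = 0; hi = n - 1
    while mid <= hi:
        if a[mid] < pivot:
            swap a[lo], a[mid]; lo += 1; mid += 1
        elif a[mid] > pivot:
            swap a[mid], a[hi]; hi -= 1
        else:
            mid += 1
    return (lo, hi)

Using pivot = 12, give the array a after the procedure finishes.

[4, 5, 8, 11, 12, 13, 14, 16, 17, 20]

pivot = 12; lo=0, mid=0, hi=9
a[mid]=20>12: swap a[0],a[9]; hi=8 → [4, 17, 16, 14, 13, 12, 11, 8, 5, 20]
a[mid]=4<12: swap a[0],a[0]; lo=1,mid=1 → [4, 17, 16, 14, 13, 12, 11, 8, 5, 20]
a[mid]=17>12: swap a[1],a[8]; hi=7 → [4, 5, 16, 14, 13, 12, 11, 8, 17, 20]
a[mid]=5<12: swap a[1],a[1]; lo=2,mid=2 → [4, 5, 16, 14, 13, 12, 11, 8, 17, 20]
a[mid]=16>12: swap a[2],a[7]; hi=6 → [4, 5, 8, 14, 13, 12, 11, 16, 17, 20]
a[mid]=8<12: swap a[2],a[2]; lo=3,mid=3 → [4, 5, 8, 14, 13, 12, 11, 16, 17, 20]
a[mid]=14>12: swap a[3],a[6]; hi=5 → [4, 5, 8, 11, 13, 12, 14, 16, 17, 20]
a[mid]=11<12: swap a[3],a[3]; lo=4,mid=4 → [4, 5, 8, 11, 13, 12, 14, 16, 17, 20]
a[mid]=13>12: swap a[4],a[5]; hi=4 → [4, 5, 8, 11, 12, 13, 14, 16, 17, 20]
a[mid]=12=12: mid=5
end: lo=4, hi=4; a = [4, 5, 8, 11, 12, 13, 14, 16, 17, 20]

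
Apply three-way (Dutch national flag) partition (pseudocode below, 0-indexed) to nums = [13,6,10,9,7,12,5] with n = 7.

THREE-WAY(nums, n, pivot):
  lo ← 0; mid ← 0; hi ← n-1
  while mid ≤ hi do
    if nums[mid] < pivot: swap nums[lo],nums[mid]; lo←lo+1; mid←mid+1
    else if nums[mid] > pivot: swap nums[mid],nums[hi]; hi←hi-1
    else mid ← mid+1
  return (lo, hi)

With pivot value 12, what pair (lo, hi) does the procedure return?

(5, 5)

lo=0 mid=0 hi=6
13>12: swap(0,6), hi=5 ⇒ [5,6,10,9,7,12,13]
5<12: swap(0,0), lo=1 mid=1 ⇒ [5,6,10,9,7,12,13]
6<12: swap(1,1), lo=2 mid=2 ⇒ [5,6,10,9,7,12,13]
10<12: swap(2,2), lo=3 mid=3 ⇒ [5,6,10,9,7,12,13]
9<12: swap(3,3), lo=4 mid=4 ⇒ [5,6,10,9,7,12,13]
7<12: swap(4,4), lo=5 mid=5 ⇒ [5,6,10,9,7,12,13]
12=12: mid=6
done. lo=5 hi=5; nums=[5,6,10,9,7,12,13]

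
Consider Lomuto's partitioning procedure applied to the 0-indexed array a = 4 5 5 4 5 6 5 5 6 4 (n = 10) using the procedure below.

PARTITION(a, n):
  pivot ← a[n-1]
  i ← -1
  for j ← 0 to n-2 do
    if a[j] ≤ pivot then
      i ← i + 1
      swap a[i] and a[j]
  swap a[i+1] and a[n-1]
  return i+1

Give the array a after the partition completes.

pivot = a[9] = 4; i = -1
j=0: a[0]=4 ≤ 4 → i=0, swap a[0],a[0] (no change) → 4 5 5 4 5 6 5 5 6 4
j=1: a[1]=5 > 4 → no swap
j=2: a[2]=5 > 4 → no swap
j=3: a[3]=4 ≤ 4 → i=1, swap a[1],a[3] → 4 4 5 5 5 6 5 5 6 4
j=4: a[4]=5 > 4 → no swap
j=5: a[5]=6 > 4 → no swap
j=6: a[6]=5 > 4 → no swap
j=7: a[7]=5 > 4 → no swap
j=8: a[8]=6 > 4 → no swap
final swap a[2],a[9] → 4 4 4 5 5 6 5 5 6 5; return 2

4 4 4 5 5 6 5 5 6 5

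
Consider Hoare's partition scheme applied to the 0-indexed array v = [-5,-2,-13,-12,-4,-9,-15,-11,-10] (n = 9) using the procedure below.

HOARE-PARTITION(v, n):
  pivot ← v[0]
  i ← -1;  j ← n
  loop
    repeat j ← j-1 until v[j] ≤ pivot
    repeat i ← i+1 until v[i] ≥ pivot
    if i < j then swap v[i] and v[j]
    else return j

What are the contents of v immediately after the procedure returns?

[-10,-11,-13,-12,-15,-9,-4,-2,-5]

pivot = v[0] = -5; i = -1, j = 9
j→8 (v[8]=-10≤-5), i→0 (v[0]=-5≥-5); i<j, swap → [-10,-2,-13,-12,-4,-9,-15,-11,-5]
j→7 (v[7]=-11≤-5), i→1 (v[1]=-2≥-5); i<j, swap → [-10,-11,-13,-12,-4,-9,-15,-2,-5]
j→6 (v[6]=-15≤-5), i→4 (v[4]=-4≥-5); i<j, swap → [-10,-11,-13,-12,-15,-9,-4,-2,-5]
j→5, i→6; i≥j, return j=5. v = [-10,-11,-13,-12,-15,-9,-4,-2,-5]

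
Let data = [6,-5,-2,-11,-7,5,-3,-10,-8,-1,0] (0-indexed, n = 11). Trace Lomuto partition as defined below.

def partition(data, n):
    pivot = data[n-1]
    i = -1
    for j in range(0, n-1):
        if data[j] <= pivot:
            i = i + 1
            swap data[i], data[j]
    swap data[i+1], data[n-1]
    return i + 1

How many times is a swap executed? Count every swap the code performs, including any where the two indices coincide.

9

pivot = data[10] = 0; i = -1
j=0: data[0]=6 > 0 → no swap
j=1: data[1]=-5 ≤ 0 → i=0, swap data[0],data[1] → [-5,6,-2,-11,-7,5,-3,-10,-8,-1,0]
j=2: data[2]=-2 ≤ 0 → i=1, swap data[1],data[2] → [-5,-2,6,-11,-7,5,-3,-10,-8,-1,0]
j=3: data[3]=-11 ≤ 0 → i=2, swap data[2],data[3] → [-5,-2,-11,6,-7,5,-3,-10,-8,-1,0]
j=4: data[4]=-7 ≤ 0 → i=3, swap data[3],data[4] → [-5,-2,-11,-7,6,5,-3,-10,-8,-1,0]
j=5: data[5]=5 > 0 → no swap
j=6: data[6]=-3 ≤ 0 → i=4, swap data[4],data[6] → [-5,-2,-11,-7,-3,5,6,-10,-8,-1,0]
j=7: data[7]=-10 ≤ 0 → i=5, swap data[5],data[7] → [-5,-2,-11,-7,-3,-10,6,5,-8,-1,0]
j=8: data[8]=-8 ≤ 0 → i=6, swap data[6],data[8] → [-5,-2,-11,-7,-3,-10,-8,5,6,-1,0]
j=9: data[9]=-1 ≤ 0 → i=7, swap data[7],data[9] → [-5,-2,-11,-7,-3,-10,-8,-1,6,5,0]
final swap data[8],data[10] → [-5,-2,-11,-7,-3,-10,-8,-1,0,5,6]; return 8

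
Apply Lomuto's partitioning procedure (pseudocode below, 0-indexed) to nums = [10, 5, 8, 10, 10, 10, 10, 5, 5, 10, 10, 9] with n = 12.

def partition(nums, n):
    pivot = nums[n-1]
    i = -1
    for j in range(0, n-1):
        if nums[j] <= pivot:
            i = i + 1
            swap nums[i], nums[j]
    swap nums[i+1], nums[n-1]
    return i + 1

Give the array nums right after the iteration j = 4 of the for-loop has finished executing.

pivot = nums[11] = 9; i = -1
j=0: nums[0]=10 > 9 → no swap
j=1: nums[1]=5 ≤ 9 → i=0, swap nums[0],nums[1] → [5, 10, 8, 10, 10, 10, 10, 5, 5, 10, 10, 9]
j=2: nums[2]=8 ≤ 9 → i=1, swap nums[1],nums[2] → [5, 8, 10, 10, 10, 10, 10, 5, 5, 10, 10, 9]
j=3: nums[3]=10 > 9 → no swap
j=4: nums[4]=10 > 9 → no swap
(after j=4) nums = [5, 8, 10, 10, 10, 10, 10, 5, 5, 10, 10, 9]

[5, 8, 10, 10, 10, 10, 10, 5, 5, 10, 10, 9]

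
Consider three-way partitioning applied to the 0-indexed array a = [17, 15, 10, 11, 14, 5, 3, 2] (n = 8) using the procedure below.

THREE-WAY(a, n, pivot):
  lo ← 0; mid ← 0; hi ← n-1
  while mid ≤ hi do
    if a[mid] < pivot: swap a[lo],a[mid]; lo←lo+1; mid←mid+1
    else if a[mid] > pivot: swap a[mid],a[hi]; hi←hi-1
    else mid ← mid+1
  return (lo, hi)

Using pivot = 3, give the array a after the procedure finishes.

lo=0 mid=0 hi=7
17>3: swap(0,7), hi=6 ⇒ [2, 15, 10, 11, 14, 5, 3, 17]
2<3: swap(0,0), lo=1 mid=1 ⇒ [2, 15, 10, 11, 14, 5, 3, 17]
15>3: swap(1,6), hi=5 ⇒ [2, 3, 10, 11, 14, 5, 15, 17]
3=3: mid=2
10>3: swap(2,5), hi=4 ⇒ [2, 3, 5, 11, 14, 10, 15, 17]
5>3: swap(2,4), hi=3 ⇒ [2, 3, 14, 11, 5, 10, 15, 17]
14>3: swap(2,3), hi=2 ⇒ [2, 3, 11, 14, 5, 10, 15, 17]
11>3: swap(2,2), hi=1 ⇒ [2, 3, 11, 14, 5, 10, 15, 17]
done. lo=1 hi=1; a=[2, 3, 11, 14, 5, 10, 15, 17]

[2, 3, 11, 14, 5, 10, 15, 17]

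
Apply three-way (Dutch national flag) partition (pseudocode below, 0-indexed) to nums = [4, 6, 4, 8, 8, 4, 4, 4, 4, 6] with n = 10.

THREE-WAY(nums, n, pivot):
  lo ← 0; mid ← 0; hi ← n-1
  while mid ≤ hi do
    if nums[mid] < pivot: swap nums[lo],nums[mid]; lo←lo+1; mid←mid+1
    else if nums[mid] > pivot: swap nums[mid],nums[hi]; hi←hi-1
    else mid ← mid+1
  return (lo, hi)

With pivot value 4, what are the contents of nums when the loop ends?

[4, 4, 4, 4, 4, 4, 8, 8, 6, 6]

lo=0 mid=0 hi=9
4=4: mid=1
6>4: swap(1,9), hi=8 ⇒ [4, 6, 4, 8, 8, 4, 4, 4, 4, 6]
6>4: swap(1,8), hi=7 ⇒ [4, 4, 4, 8, 8, 4, 4, 4, 6, 6]
4=4: mid=2
4=4: mid=3
8>4: swap(3,7), hi=6 ⇒ [4, 4, 4, 4, 8, 4, 4, 8, 6, 6]
4=4: mid=4
8>4: swap(4,6), hi=5 ⇒ [4, 4, 4, 4, 4, 4, 8, 8, 6, 6]
4=4: mid=5
4=4: mid=6
done. lo=0 hi=5; nums=[4, 4, 4, 4, 4, 4, 8, 8, 6, 6]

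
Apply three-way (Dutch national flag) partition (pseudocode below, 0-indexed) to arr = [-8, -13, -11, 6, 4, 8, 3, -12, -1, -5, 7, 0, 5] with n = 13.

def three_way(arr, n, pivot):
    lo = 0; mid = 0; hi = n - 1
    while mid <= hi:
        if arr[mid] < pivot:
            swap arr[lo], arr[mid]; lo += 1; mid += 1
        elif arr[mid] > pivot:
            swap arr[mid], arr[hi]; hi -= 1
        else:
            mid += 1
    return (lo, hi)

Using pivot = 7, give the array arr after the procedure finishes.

[-8, -13, -11, 6, 4, 5, 3, -12, -1, -5, 0, 7, 8]

lo=0 mid=0 hi=12
-8<7: swap(0,0), lo=1 mid=1 ⇒ [-8, -13, -11, 6, 4, 8, 3, -12, -1, -5, 7, 0, 5]
-13<7: swap(1,1), lo=2 mid=2 ⇒ [-8, -13, -11, 6, 4, 8, 3, -12, -1, -5, 7, 0, 5]
-11<7: swap(2,2), lo=3 mid=3 ⇒ [-8, -13, -11, 6, 4, 8, 3, -12, -1, -5, 7, 0, 5]
6<7: swap(3,3), lo=4 mid=4 ⇒ [-8, -13, -11, 6, 4, 8, 3, -12, -1, -5, 7, 0, 5]
4<7: swap(4,4), lo=5 mid=5 ⇒ [-8, -13, -11, 6, 4, 8, 3, -12, -1, -5, 7, 0, 5]
8>7: swap(5,12), hi=11 ⇒ [-8, -13, -11, 6, 4, 5, 3, -12, -1, -5, 7, 0, 8]
5<7: swap(5,5), lo=6 mid=6 ⇒ [-8, -13, -11, 6, 4, 5, 3, -12, -1, -5, 7, 0, 8]
3<7: swap(6,6), lo=7 mid=7 ⇒ [-8, -13, -11, 6, 4, 5, 3, -12, -1, -5, 7, 0, 8]
-12<7: swap(7,7), lo=8 mid=8 ⇒ [-8, -13, -11, 6, 4, 5, 3, -12, -1, -5, 7, 0, 8]
-1<7: swap(8,8), lo=9 mid=9 ⇒ [-8, -13, -11, 6, 4, 5, 3, -12, -1, -5, 7, 0, 8]
-5<7: swap(9,9), lo=10 mid=10 ⇒ [-8, -13, -11, 6, 4, 5, 3, -12, -1, -5, 7, 0, 8]
7=7: mid=11
0<7: swap(10,11), lo=11 mid=12 ⇒ [-8, -13, -11, 6, 4, 5, 3, -12, -1, -5, 0, 7, 8]
done. lo=11 hi=11; arr=[-8, -13, -11, 6, 4, 5, 3, -12, -1, -5, 0, 7, 8]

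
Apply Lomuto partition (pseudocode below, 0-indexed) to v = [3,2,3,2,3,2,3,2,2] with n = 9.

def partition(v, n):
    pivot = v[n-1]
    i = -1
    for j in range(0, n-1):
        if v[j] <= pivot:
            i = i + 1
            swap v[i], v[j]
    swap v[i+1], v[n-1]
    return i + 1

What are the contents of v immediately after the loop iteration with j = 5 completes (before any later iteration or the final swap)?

pivot=2, i=-1
j=0: 3>2, skip
j=1: 2≤2, i=0, swap(0,1) ⇒ [2,3,3,2,3,2,3,2,2]
j=2: 3>2, skip
j=3: 2≤2, i=1, swap(1,3) ⇒ [2,2,3,3,3,2,3,2,2]
j=4: 3>2, skip
j=5: 2≤2, i=2, swap(2,5) ⇒ [2,2,2,3,3,3,3,2,2]
(after j=5) v = [2,2,2,3,3,3,3,2,2]

[2,2,2,3,3,3,3,2,2]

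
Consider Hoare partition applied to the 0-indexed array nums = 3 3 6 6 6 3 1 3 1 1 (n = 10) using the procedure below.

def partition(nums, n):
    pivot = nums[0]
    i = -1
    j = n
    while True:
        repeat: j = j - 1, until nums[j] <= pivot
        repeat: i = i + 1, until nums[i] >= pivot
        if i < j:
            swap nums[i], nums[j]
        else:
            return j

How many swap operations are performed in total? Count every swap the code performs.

5

pivot = nums[0] = 3; i = -1, j = 10
j→9 (nums[9]=1≤3), i→0 (nums[0]=3≥3); i<j, swap → 1 3 6 6 6 3 1 3 1 3
j→8 (nums[8]=1≤3), i→1 (nums[1]=3≥3); i<j, swap → 1 1 6 6 6 3 1 3 3 3
j→7 (nums[7]=3≤3), i→2 (nums[2]=6≥3); i<j, swap → 1 1 3 6 6 3 1 6 3 3
j→6 (nums[6]=1≤3), i→3 (nums[3]=6≥3); i<j, swap → 1 1 3 1 6 3 6 6 3 3
j→5 (nums[5]=3≤3), i→4 (nums[4]=6≥3); i<j, swap → 1 1 3 1 3 6 6 6 3 3
j→4, i→5; i≥j, return j=4. nums = 1 1 3 1 3 6 6 6 3 3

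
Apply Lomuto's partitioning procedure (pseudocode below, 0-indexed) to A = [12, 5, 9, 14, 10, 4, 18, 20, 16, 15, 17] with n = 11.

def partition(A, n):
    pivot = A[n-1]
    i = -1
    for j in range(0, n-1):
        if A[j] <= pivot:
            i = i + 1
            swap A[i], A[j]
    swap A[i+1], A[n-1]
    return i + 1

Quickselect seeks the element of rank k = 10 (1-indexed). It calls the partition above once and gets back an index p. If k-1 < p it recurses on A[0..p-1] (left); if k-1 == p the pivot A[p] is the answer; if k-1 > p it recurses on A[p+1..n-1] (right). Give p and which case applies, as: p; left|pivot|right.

pivot=17, i=-1
j=0: 12≤17, i=0, swap(0,0) ⇒ [12, 5, 9, 14, 10, 4, 18, 20, 16, 15, 17]
j=1: 5≤17, i=1, swap(1,1) ⇒ [12, 5, 9, 14, 10, 4, 18, 20, 16, 15, 17]
j=2: 9≤17, i=2, swap(2,2) ⇒ [12, 5, 9, 14, 10, 4, 18, 20, 16, 15, 17]
j=3: 14≤17, i=3, swap(3,3) ⇒ [12, 5, 9, 14, 10, 4, 18, 20, 16, 15, 17]
j=4: 10≤17, i=4, swap(4,4) ⇒ [12, 5, 9, 14, 10, 4, 18, 20, 16, 15, 17]
j=5: 4≤17, i=5, swap(5,5) ⇒ [12, 5, 9, 14, 10, 4, 18, 20, 16, 15, 17]
j=6: 18>17, skip
j=7: 20>17, skip
j=8: 16≤17, i=6, swap(6,8) ⇒ [12, 5, 9, 14, 10, 4, 16, 20, 18, 15, 17]
j=9: 15≤17, i=7, swap(7,9) ⇒ [12, 5, 9, 14, 10, 4, 16, 15, 18, 20, 17]
swap(8,10) ⇒ [12, 5, 9, 14, 10, 4, 16, 15, 17, 20, 18]; return 8
p = 8; k-1 = 9 > 8 ⇒ right

8; right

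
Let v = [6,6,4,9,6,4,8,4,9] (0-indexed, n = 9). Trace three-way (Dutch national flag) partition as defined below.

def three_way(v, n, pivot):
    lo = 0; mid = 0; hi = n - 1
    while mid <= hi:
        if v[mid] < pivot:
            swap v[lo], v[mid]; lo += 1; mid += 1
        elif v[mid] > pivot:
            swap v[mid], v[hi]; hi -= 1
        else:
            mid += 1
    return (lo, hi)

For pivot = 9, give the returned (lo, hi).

lo=0 mid=0 hi=8
6<9: swap(0,0), lo=1 mid=1 ⇒ [6,6,4,9,6,4,8,4,9]
6<9: swap(1,1), lo=2 mid=2 ⇒ [6,6,4,9,6,4,8,4,9]
4<9: swap(2,2), lo=3 mid=3 ⇒ [6,6,4,9,6,4,8,4,9]
9=9: mid=4
6<9: swap(3,4), lo=4 mid=5 ⇒ [6,6,4,6,9,4,8,4,9]
4<9: swap(4,5), lo=5 mid=6 ⇒ [6,6,4,6,4,9,8,4,9]
8<9: swap(5,6), lo=6 mid=7 ⇒ [6,6,4,6,4,8,9,4,9]
4<9: swap(6,7), lo=7 mid=8 ⇒ [6,6,4,6,4,8,4,9,9]
9=9: mid=9
done. lo=7 hi=8; v=[6,6,4,6,4,8,4,9,9]

(7, 8)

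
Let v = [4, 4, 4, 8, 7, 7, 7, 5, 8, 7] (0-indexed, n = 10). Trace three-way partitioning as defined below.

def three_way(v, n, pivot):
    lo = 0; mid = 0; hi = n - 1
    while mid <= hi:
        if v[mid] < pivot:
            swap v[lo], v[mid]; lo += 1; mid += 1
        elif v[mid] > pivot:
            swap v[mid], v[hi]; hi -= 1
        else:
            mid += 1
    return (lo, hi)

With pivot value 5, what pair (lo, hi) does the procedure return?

pivot = 5; lo=0, mid=0, hi=9
v[mid]=4<5: swap v[0],v[0]; lo=1,mid=1 → [4, 4, 4, 8, 7, 7, 7, 5, 8, 7]
v[mid]=4<5: swap v[1],v[1]; lo=2,mid=2 → [4, 4, 4, 8, 7, 7, 7, 5, 8, 7]
v[mid]=4<5: swap v[2],v[2]; lo=3,mid=3 → [4, 4, 4, 8, 7, 7, 7, 5, 8, 7]
v[mid]=8>5: swap v[3],v[9]; hi=8 → [4, 4, 4, 7, 7, 7, 7, 5, 8, 8]
v[mid]=7>5: swap v[3],v[8]; hi=7 → [4, 4, 4, 8, 7, 7, 7, 5, 7, 8]
v[mid]=8>5: swap v[3],v[7]; hi=6 → [4, 4, 4, 5, 7, 7, 7, 8, 7, 8]
v[mid]=5=5: mid=4
v[mid]=7>5: swap v[4],v[6]; hi=5 → [4, 4, 4, 5, 7, 7, 7, 8, 7, 8]
v[mid]=7>5: swap v[4],v[5]; hi=4 → [4, 4, 4, 5, 7, 7, 7, 8, 7, 8]
v[mid]=7>5: swap v[4],v[4]; hi=3 → [4, 4, 4, 5, 7, 7, 7, 8, 7, 8]
end: lo=3, hi=3; v = [4, 4, 4, 5, 7, 7, 7, 8, 7, 8]

(3, 3)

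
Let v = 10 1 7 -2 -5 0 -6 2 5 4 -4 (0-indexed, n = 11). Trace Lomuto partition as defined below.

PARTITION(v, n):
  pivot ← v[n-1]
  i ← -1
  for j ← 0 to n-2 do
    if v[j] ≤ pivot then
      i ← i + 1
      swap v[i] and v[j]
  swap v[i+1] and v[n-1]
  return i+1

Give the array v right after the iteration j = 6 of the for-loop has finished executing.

pivot = v[10] = -4; i = -1
j=0: v[0]=10 > -4 → no swap
j=1: v[1]=1 > -4 → no swap
j=2: v[2]=7 > -4 → no swap
j=3: v[3]=-2 > -4 → no swap
j=4: v[4]=-5 ≤ -4 → i=0, swap v[0],v[4] → -5 1 7 -2 10 0 -6 2 5 4 -4
j=5: v[5]=0 > -4 → no swap
j=6: v[6]=-6 ≤ -4 → i=1, swap v[1],v[6] → -5 -6 7 -2 10 0 1 2 5 4 -4
(after j=6) v = -5 -6 7 -2 10 0 1 2 5 4 -4

-5 -6 7 -2 10 0 1 2 5 4 -4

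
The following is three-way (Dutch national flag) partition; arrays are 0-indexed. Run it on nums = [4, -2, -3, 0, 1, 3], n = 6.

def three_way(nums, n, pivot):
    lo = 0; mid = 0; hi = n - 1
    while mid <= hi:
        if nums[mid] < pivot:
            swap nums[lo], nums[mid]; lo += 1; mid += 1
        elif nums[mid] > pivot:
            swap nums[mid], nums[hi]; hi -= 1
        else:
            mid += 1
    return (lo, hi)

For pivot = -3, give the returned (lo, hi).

(0, 0)

lo=0 mid=0 hi=5
4>-3: swap(0,5), hi=4 ⇒ [3, -2, -3, 0, 1, 4]
3>-3: swap(0,4), hi=3 ⇒ [1, -2, -3, 0, 3, 4]
1>-3: swap(0,3), hi=2 ⇒ [0, -2, -3, 1, 3, 4]
0>-3: swap(0,2), hi=1 ⇒ [-3, -2, 0, 1, 3, 4]
-3=-3: mid=1
-2>-3: swap(1,1), hi=0 ⇒ [-3, -2, 0, 1, 3, 4]
done. lo=0 hi=0; nums=[-3, -2, 0, 1, 3, 4]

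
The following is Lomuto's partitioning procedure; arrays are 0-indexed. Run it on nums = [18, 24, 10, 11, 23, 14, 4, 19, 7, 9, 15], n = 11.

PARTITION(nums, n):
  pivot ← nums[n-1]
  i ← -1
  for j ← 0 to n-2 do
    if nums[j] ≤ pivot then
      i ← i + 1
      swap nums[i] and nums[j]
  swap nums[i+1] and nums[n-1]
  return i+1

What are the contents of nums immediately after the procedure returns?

pivot = nums[10] = 15; i = -1
j=0: nums[0]=18 > 15 → no swap
j=1: nums[1]=24 > 15 → no swap
j=2: nums[2]=10 ≤ 15 → i=0, swap nums[0],nums[2] → [10, 24, 18, 11, 23, 14, 4, 19, 7, 9, 15]
j=3: nums[3]=11 ≤ 15 → i=1, swap nums[1],nums[3] → [10, 11, 18, 24, 23, 14, 4, 19, 7, 9, 15]
j=4: nums[4]=23 > 15 → no swap
j=5: nums[5]=14 ≤ 15 → i=2, swap nums[2],nums[5] → [10, 11, 14, 24, 23, 18, 4, 19, 7, 9, 15]
j=6: nums[6]=4 ≤ 15 → i=3, swap nums[3],nums[6] → [10, 11, 14, 4, 23, 18, 24, 19, 7, 9, 15]
j=7: nums[7]=19 > 15 → no swap
j=8: nums[8]=7 ≤ 15 → i=4, swap nums[4],nums[8] → [10, 11, 14, 4, 7, 18, 24, 19, 23, 9, 15]
j=9: nums[9]=9 ≤ 15 → i=5, swap nums[5],nums[9] → [10, 11, 14, 4, 7, 9, 24, 19, 23, 18, 15]
final swap nums[6],nums[10] → [10, 11, 14, 4, 7, 9, 15, 19, 23, 18, 24]; return 6

[10, 11, 14, 4, 7, 9, 15, 19, 23, 18, 24]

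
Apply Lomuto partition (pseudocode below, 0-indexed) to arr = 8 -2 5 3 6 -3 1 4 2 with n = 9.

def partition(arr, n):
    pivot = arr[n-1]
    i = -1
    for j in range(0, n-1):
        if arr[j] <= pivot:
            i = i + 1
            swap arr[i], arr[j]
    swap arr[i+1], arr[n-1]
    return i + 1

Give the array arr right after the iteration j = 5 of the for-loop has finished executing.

pivot=2, i=-1
j=0: 8>2, skip
j=1: -2≤2, i=0, swap(0,1) ⇒ -2 8 5 3 6 -3 1 4 2
j=2: 5>2, skip
j=3: 3>2, skip
j=4: 6>2, skip
j=5: -3≤2, i=1, swap(1,5) ⇒ -2 -3 5 3 6 8 1 4 2
(after j=5) arr = -2 -3 5 3 6 8 1 4 2

-2 -3 5 3 6 8 1 4 2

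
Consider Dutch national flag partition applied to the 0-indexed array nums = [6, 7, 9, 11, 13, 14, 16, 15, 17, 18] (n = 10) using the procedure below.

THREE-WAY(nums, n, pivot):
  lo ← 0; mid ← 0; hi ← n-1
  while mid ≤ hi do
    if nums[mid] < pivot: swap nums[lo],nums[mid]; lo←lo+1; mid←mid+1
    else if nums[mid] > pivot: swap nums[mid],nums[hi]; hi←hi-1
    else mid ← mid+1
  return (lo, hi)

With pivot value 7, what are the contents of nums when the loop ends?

pivot = 7; lo=0, mid=0, hi=9
nums[mid]=6<7: swap nums[0],nums[0]; lo=1,mid=1 → [6, 7, 9, 11, 13, 14, 16, 15, 17, 18]
nums[mid]=7=7: mid=2
nums[mid]=9>7: swap nums[2],nums[9]; hi=8 → [6, 7, 18, 11, 13, 14, 16, 15, 17, 9]
nums[mid]=18>7: swap nums[2],nums[8]; hi=7 → [6, 7, 17, 11, 13, 14, 16, 15, 18, 9]
nums[mid]=17>7: swap nums[2],nums[7]; hi=6 → [6, 7, 15, 11, 13, 14, 16, 17, 18, 9]
nums[mid]=15>7: swap nums[2],nums[6]; hi=5 → [6, 7, 16, 11, 13, 14, 15, 17, 18, 9]
nums[mid]=16>7: swap nums[2],nums[5]; hi=4 → [6, 7, 14, 11, 13, 16, 15, 17, 18, 9]
nums[mid]=14>7: swap nums[2],nums[4]; hi=3 → [6, 7, 13, 11, 14, 16, 15, 17, 18, 9]
nums[mid]=13>7: swap nums[2],nums[3]; hi=2 → [6, 7, 11, 13, 14, 16, 15, 17, 18, 9]
nums[mid]=11>7: swap nums[2],nums[2]; hi=1 → [6, 7, 11, 13, 14, 16, 15, 17, 18, 9]
end: lo=1, hi=1; nums = [6, 7, 11, 13, 14, 16, 15, 17, 18, 9]

[6, 7, 11, 13, 14, 16, 15, 17, 18, 9]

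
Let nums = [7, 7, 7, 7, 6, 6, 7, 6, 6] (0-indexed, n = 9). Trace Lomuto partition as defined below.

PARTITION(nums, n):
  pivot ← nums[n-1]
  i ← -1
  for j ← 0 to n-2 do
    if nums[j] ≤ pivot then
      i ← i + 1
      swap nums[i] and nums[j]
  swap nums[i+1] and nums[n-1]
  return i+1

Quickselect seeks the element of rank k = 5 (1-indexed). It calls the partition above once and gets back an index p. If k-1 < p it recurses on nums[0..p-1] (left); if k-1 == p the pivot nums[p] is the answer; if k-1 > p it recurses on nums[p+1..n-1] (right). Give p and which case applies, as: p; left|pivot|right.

3; right

pivot=6, i=-1
j=0: 7>6, skip
j=1: 7>6, skip
j=2: 7>6, skip
j=3: 7>6, skip
j=4: 6≤6, i=0, swap(0,4) ⇒ [6, 7, 7, 7, 7, 6, 7, 6, 6]
j=5: 6≤6, i=1, swap(1,5) ⇒ [6, 6, 7, 7, 7, 7, 7, 6, 6]
j=6: 7>6, skip
j=7: 6≤6, i=2, swap(2,7) ⇒ [6, 6, 6, 7, 7, 7, 7, 7, 6]
swap(3,8) ⇒ [6, 6, 6, 6, 7, 7, 7, 7, 7]; return 3
p = 3; k-1 = 4 > 3 ⇒ right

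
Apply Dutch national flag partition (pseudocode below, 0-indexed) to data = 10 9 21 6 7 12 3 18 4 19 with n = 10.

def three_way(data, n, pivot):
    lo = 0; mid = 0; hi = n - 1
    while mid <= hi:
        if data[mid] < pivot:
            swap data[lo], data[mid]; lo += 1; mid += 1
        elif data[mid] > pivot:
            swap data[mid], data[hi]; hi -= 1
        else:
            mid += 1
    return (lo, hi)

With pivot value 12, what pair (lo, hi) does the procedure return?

(6, 6)

pivot = 12; lo=0, mid=0, hi=9
data[mid]=10<12: swap data[0],data[0]; lo=1,mid=1 → 10 9 21 6 7 12 3 18 4 19
data[mid]=9<12: swap data[1],data[1]; lo=2,mid=2 → 10 9 21 6 7 12 3 18 4 19
data[mid]=21>12: swap data[2],data[9]; hi=8 → 10 9 19 6 7 12 3 18 4 21
data[mid]=19>12: swap data[2],data[8]; hi=7 → 10 9 4 6 7 12 3 18 19 21
data[mid]=4<12: swap data[2],data[2]; lo=3,mid=3 → 10 9 4 6 7 12 3 18 19 21
data[mid]=6<12: swap data[3],data[3]; lo=4,mid=4 → 10 9 4 6 7 12 3 18 19 21
data[mid]=7<12: swap data[4],data[4]; lo=5,mid=5 → 10 9 4 6 7 12 3 18 19 21
data[mid]=12=12: mid=6
data[mid]=3<12: swap data[5],data[6]; lo=6,mid=7 → 10 9 4 6 7 3 12 18 19 21
data[mid]=18>12: swap data[7],data[7]; hi=6 → 10 9 4 6 7 3 12 18 19 21
end: lo=6, hi=6; data = 10 9 4 6 7 3 12 18 19 21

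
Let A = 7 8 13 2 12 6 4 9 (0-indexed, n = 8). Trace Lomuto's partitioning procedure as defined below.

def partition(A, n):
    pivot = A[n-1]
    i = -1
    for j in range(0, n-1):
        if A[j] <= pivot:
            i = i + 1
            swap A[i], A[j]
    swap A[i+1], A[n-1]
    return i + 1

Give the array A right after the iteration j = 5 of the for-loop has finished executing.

pivot = A[7] = 9; i = -1
j=0: A[0]=7 ≤ 9 → i=0, swap A[0],A[0] (no change) → 7 8 13 2 12 6 4 9
j=1: A[1]=8 ≤ 9 → i=1, swap A[1],A[1] (no change) → 7 8 13 2 12 6 4 9
j=2: A[2]=13 > 9 → no swap
j=3: A[3]=2 ≤ 9 → i=2, swap A[2],A[3] → 7 8 2 13 12 6 4 9
j=4: A[4]=12 > 9 → no swap
j=5: A[5]=6 ≤ 9 → i=3, swap A[3],A[5] → 7 8 2 6 12 13 4 9
(after j=5) A = 7 8 2 6 12 13 4 9

7 8 2 6 12 13 4 9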